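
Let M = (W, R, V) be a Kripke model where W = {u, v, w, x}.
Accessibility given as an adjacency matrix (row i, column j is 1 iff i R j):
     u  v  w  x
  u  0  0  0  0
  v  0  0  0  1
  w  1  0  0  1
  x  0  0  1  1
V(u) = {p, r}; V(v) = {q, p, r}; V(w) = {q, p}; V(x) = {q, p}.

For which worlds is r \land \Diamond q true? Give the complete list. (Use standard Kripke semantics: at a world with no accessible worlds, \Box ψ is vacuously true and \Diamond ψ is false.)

Recall that \Diamond ψ holds at a world iff ψ holds at some accessible world.
Let φ = r \land \Diamond q. Evaluate φ at each world:
  u (successors ∅): φ is false.
  v (successors {x}): φ is true.
  w (successors {u, x}): φ is false.
  x (successors {w, x}): φ is false.
For instance, at w:
  At w: r is false, \Diamond q is true, so r \land \Diamond q is false.
    At w: \Diamond q requires q at some successor in {u, x}.
      q holds at x, so \Diamond q is true at w.
Satisfying worlds: {v}

v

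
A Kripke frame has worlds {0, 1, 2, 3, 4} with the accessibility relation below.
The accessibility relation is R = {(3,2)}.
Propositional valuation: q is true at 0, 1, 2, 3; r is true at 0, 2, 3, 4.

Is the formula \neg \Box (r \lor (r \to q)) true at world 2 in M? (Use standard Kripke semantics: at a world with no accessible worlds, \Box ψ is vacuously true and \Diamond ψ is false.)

At 2: \Box (r \lor (r \to q)) is true, so \neg \Box (r \lor (r \to q)) is false.
  At 2: no accessible worlds, so \Box (r \lor (r \to q)) holds vacuously.

No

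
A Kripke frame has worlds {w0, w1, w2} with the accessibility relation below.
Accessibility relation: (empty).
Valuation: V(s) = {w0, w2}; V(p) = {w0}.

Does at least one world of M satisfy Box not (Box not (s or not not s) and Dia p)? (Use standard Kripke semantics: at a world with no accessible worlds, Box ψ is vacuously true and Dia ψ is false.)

Yes

Recall that Box ψ holds at a world iff ψ holds at every accessible world, and Dia ψ holds iff ψ holds at some accessible world.
Let φ = Box not (Box not (s or not not s) and Dia p). Evaluate φ at each world:
  w0 (successors ∅): φ is true.
  w1 (successors ∅): φ is true.
  w2 (successors ∅): φ is true.
Detail at w0 (witness):
  At w0: no accessible worlds, so Box not (Box not (s or not not s) and Dia p) holds vacuously.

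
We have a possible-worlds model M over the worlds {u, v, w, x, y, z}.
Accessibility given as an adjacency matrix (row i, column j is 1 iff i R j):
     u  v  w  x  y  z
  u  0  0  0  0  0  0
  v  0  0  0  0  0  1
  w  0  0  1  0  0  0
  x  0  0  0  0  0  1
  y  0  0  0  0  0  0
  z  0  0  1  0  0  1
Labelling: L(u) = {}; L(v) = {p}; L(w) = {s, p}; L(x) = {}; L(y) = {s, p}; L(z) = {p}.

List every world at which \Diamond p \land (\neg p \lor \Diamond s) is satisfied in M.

w, x, z

Let φ = \Diamond p \land (\neg p \lor \Diamond s). Evaluate φ at each world:
  u (successors ∅): φ is false.
  v (successors {z}): φ is false.
  w (successors {w}): φ is true.
  x (successors {z}): φ is true.
  y (successors ∅): φ is false.
  z (successors {w, z}): φ is true.
For instance, at z:
  At z: \Diamond p is true, \neg p \lor \Diamond s is true, so \Diamond p \land (\neg p \lor \Diamond s) is true.
    At z: \Diamond p requires p at some successor in {w, z}.
      p holds at w, so \Diamond p is true at z.
    At z: \neg p is false, \Diamond s is true, so \neg p \lor \Diamond s is true.
      At z: \Diamond s requires s at some successor in {w, z}.
        s holds at w, so \Diamond s is true at z.
Satisfying worlds: {w, x, z}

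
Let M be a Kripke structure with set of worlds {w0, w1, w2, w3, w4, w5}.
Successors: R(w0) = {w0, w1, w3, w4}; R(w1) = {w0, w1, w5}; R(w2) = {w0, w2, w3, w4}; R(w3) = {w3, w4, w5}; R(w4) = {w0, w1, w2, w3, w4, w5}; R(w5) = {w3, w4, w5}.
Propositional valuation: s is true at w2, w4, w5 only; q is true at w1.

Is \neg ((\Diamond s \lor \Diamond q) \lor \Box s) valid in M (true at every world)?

No

Let φ = \neg ((\Diamond s \lor \Diamond q) \lor \Box s). Evaluate φ at each world:
  w0 (successors {w0, w1, w3, w4}): φ is false.
  w1 (successors {w0, w1, w5}): φ is false.
  w2 (successors {w0, w2, w3, w4}): φ is false.
  w3 (successors {w3, w4, w5}): φ is false.
  w4 (successors {w0, w1, w2, w3, w4, w5}): φ is false.
  w5 (successors {w3, w4, w5}): φ is false.
Detail at w0 (counterexample):
  At w0: (\Diamond s \lor \Diamond q) \lor \Box s is true, so \neg ((\Diamond s \lor \Diamond q) \lor \Box s) is false.
    At w0: \Diamond s \lor \Diamond q is true, \Box s is false, so (\Diamond s \lor \Diamond q) \lor \Box s is true.
      At w0: \Diamond s is true, \Diamond q is true, so \Diamond s \lor \Diamond q is true.
      At w0: \Box s requires s at every successor {w0, w1, w3, w4}.
        s fails at w0, so \Box s is false at w0.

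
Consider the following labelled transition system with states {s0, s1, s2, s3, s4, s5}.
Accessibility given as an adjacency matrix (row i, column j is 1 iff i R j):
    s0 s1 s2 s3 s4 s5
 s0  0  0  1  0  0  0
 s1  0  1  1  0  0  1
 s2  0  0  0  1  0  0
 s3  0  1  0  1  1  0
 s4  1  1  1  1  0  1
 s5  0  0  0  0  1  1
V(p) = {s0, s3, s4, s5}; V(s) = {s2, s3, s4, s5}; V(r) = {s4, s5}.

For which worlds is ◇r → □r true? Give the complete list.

s0, s2, s5

Recall that □ψ holds at a world iff ψ holds at every accessible world, and ◇ψ holds iff ψ holds at some accessible world.
Let φ = ◇r → □r. Evaluate φ at each world:
  s0 (successors {s2}): φ is true.
  s1 (successors {s1, s2, s5}): φ is false.
  s2 (successors {s3}): φ is true.
  s3 (successors {s1, s3, s4}): φ is false.
  s4 (successors {s0, s1, s2, s3, s5}): φ is false.
  s5 (successors {s4, s5}): φ is true.
For instance, at s3:
  At s3: ◇r is true, □r is false, so ◇r → □r is false.
    At s3: ◇r requires r at some successor in {s1, s3, s4}.
      r holds at s4, so ◇r is true at s3.
    At s3: □r requires r at every successor {s1, s3, s4}.
      r fails at s1, so □r is false at s3.
Satisfying worlds: {s0, s2, s5}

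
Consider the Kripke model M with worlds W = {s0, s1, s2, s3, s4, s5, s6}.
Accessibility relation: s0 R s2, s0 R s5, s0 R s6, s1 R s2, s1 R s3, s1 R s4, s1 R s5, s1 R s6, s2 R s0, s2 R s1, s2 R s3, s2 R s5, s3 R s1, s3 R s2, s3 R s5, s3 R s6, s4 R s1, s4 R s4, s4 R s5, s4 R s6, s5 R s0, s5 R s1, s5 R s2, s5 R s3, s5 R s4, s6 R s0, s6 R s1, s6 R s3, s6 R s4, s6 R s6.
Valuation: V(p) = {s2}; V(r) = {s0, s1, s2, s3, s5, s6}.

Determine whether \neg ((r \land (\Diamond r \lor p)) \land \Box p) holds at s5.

At s5: (r \land (\Diamond r \lor p)) \land \Box p is false, so \neg ((r \land (\Diamond r \lor p)) \land \Box p) is true.
  At s5: r \land (\Diamond r \lor p) is true, \Box p is false, so (r \land (\Diamond r \lor p)) \land \Box p is false.
    At s5: r is true, \Diamond r \lor p is true, so r \land (\Diamond r \lor p) is true.
      At s5: \Diamond r is true, p is false, so \Diamond r \lor p is true.
    At s5: \Box p requires p at every successor {s0, s1, s2, s3, s4}.
      p fails at s0, so \Box p is false at s5.

Yes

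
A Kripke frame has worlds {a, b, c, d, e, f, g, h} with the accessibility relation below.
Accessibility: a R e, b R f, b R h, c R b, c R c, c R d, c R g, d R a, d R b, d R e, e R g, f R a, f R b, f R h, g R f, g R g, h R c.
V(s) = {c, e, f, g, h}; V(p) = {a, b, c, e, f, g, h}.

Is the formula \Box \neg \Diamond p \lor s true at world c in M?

Yes

At c: \Box \neg \Diamond p is false, s is true, so \Box \neg \Diamond p \lor s is true.
  At c: \Box \neg \Diamond p requires \neg \Diamond p at every successor {b, c, d, g}.
    \neg \Diamond p fails at b, so \Box \neg \Diamond p is false at c.
      At b: \Diamond p is true, so \neg \Diamond p is false.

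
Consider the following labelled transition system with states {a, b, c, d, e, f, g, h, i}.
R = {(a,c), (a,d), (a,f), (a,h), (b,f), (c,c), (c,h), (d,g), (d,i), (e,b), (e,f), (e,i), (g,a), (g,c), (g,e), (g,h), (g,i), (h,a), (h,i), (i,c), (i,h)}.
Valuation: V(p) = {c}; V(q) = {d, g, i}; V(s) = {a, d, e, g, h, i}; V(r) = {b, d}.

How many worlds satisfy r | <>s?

8

Let φ = r | <>s. Evaluate φ at each world:
  a (successors {c, d, f, h}): φ is true.
  b (successors {f}): φ is true.
  c (successors {c, h}): φ is true.
  d (successors {g, i}): φ is true.
  e (successors {b, f, i}): φ is true.
  f (successors ∅): φ is false.
  g (successors {a, c, e, h, i}): φ is true.
  h (successors {a, i}): φ is true.
  i (successors {c, h}): φ is true.
For instance, at i:
  At i: r is false, <>s is true, so r | <>s is true.
    At i: <>s requires s at some successor in {c, h}.
      s holds at h, so <>s is true at i.
Satisfying worlds: {a, b, c, d, e, g, h, i}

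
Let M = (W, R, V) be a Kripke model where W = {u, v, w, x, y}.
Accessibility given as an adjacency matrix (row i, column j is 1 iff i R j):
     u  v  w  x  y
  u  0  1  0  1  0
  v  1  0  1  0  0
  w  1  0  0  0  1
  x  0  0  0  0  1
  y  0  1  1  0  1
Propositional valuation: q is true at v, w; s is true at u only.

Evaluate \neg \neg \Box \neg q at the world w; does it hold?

At w: \neg \Box \neg q is false, so \neg \neg \Box \neg q is true.
  At w: \Box \neg q is true, so \neg \Box \neg q is false.
    At w: \Box \neg q requires \neg q at every successor {u, y}.
      At u: \neg q is true.
      At y: \neg q is true.
    So \Box \neg q is true at w.

Yes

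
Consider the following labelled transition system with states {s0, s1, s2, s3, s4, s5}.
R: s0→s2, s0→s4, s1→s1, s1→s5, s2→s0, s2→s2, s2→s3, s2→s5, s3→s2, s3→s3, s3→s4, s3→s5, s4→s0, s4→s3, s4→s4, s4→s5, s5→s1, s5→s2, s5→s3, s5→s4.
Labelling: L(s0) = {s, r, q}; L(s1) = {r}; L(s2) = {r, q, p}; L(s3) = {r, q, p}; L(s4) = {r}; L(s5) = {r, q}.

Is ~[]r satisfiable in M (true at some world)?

No

Let φ = ~[]r. Evaluate φ at each world:
  s0 (successors {s2, s4}): φ is false.
  s1 (successors {s1, s5}): φ is false.
  s2 (successors {s0, s2, s3, s5}): φ is false.
  s3 (successors {s2, s3, s4, s5}): φ is false.
  s4 (successors {s0, s3, s4, s5}): φ is false.
  s5 (successors {s1, s2, s3, s4}): φ is false.
For instance, at s1:
  At s1: []r is true, so ~[]r is false.
    At s1: []r requires r at every successor {s1, s5}.
      At s1: r is true.
      At s5: r is true.
    So []r is true at s1.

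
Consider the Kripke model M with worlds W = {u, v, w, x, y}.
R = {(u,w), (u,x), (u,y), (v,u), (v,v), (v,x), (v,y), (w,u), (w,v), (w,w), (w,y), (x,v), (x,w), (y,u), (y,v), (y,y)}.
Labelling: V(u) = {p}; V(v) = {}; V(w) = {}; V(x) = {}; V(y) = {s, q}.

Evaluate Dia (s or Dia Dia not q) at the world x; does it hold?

Recall that Dia ψ holds at a world iff ψ holds at some accessible world.
At x: Dia (s or Dia Dia not q) requires s or Dia Dia not q at some successor in {v, w}.
  s or Dia Dia not q holds at v, so Dia (s or Dia Dia not q) is true at x.
    At v: s is false, Dia Dia not q is true, so s or Dia Dia not q is true.
      At v: Dia Dia not q requires Dia not q at some successor in {u, v, x, y}.
        Dia not q holds at u, so Dia Dia not q is true at v.

Yes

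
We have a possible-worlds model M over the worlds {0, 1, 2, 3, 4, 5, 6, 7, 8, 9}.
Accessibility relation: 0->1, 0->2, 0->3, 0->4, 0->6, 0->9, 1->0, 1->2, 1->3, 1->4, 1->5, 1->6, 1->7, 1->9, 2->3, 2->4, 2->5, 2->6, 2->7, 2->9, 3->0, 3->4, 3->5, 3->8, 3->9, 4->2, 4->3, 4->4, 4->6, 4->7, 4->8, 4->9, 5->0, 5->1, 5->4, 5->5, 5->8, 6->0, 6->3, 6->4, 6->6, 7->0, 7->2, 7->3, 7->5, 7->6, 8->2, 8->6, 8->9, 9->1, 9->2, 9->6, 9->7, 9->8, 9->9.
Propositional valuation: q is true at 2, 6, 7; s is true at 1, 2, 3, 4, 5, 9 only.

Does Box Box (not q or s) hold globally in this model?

No

Recall that Box ψ holds at a world iff ψ holds at every accessible world, and Dia ψ holds iff ψ holds at some accessible world.
Let φ = Box Box (not q or s). Evaluate φ at each world:
  0 (successors {1, 2, 3, 4, 6, 9}): φ is false.
  1 (successors {0, 2, 3, 4, 5, 6, 7, 9}): φ is false.
  2 (successors {3, 4, 5, 6, 7, 9}): φ is false.
  3 (successors {0, 4, 5, 8, 9}): φ is false.
  4 (successors {2, 3, 4, 6, 7, 8, 9}): φ is false.
  5 (successors {0, 1, 4, 5, 8}): φ is false.
  6 (successors {0, 3, 4, 6}): φ is false.
  7 (successors {0, 2, 3, 5, 6}): φ is false.
  8 (successors {2, 6, 9}): φ is false.
  9 (successors {1, 2, 6, 7, 8, 9}): φ is false.
Detail at 0 (counterexample):
  At 0: Box Box (not q or s) requires Box (not q or s) at every successor {1, 2, 3, 4, 6, 9}.
    Box (not q or s) fails at 1, so Box Box (not q or s) is false at 0.
      At 1: Box (not q or s) requires not q or s at every successor {0, 2, 3, 4, 5, 6, 7, 9}.
        not q or s fails at 6, so Box (not q or s) is false at 1.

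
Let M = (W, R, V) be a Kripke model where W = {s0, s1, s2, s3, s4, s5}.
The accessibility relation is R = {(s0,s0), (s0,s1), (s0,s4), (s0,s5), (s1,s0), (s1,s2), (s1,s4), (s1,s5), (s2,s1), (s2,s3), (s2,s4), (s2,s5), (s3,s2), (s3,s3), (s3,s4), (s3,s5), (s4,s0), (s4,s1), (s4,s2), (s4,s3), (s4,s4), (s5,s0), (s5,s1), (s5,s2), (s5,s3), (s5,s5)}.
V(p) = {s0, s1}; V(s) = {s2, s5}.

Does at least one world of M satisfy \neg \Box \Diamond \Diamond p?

Let φ = \neg \Box \Diamond \Diamond p. Evaluate φ at each world:
  s0 (successors {s0, s1, s4, s5}): φ is false.
  s1 (successors {s0, s2, s4, s5}): φ is false.
  s2 (successors {s1, s3, s4, s5}): φ is false.
  s3 (successors {s2, s3, s4, s5}): φ is false.
  s4 (successors {s0, s1, s2, s3, s4}): φ is false.
  s5 (successors {s0, s1, s2, s3, s5}): φ is false.
For instance, at s1:
  At s1: \Box \Diamond \Diamond p is true, so \neg \Box \Diamond \Diamond p is false.
    At s1: \Box \Diamond \Diamond p requires \Diamond \Diamond p at every successor {s0, s2, s4, s5}.
      At s0: \Diamond \Diamond p is true.
      At s2: \Diamond \Diamond p is true.
      At s4: \Diamond \Diamond p is true.
      At s5: \Diamond \Diamond p is true.
    So \Box \Diamond \Diamond p is true at s1.

No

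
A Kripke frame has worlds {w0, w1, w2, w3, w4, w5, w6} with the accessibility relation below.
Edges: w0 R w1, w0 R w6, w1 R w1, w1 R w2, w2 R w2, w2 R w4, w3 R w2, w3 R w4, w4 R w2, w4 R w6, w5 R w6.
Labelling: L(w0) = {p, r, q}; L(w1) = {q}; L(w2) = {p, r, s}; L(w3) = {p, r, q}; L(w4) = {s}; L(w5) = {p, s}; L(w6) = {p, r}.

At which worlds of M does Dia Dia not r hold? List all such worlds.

w0, w1, w2, w3, w4

Recall that Dia ψ holds at a world iff ψ holds at some accessible world.
Let φ = Dia Dia not r. Evaluate φ at each world:
  w0 (successors {w1, w6}): φ is true.
  w1 (successors {w1, w2}): φ is true.
  w2 (successors {w2, w4}): φ is true.
  w3 (successors {w2, w4}): φ is true.
  w4 (successors {w2, w6}): φ is true.
  w5 (successors {w6}): φ is false.
  w6 (successors ∅): φ is false.
For instance, at w5:
  At w5: Dia Dia not r requires Dia not r at some successor in {w6}.
    At w6: Dia not r is false.
  So Dia Dia not r is false at w5.
Satisfying worlds: {w0, w1, w2, w3, w4}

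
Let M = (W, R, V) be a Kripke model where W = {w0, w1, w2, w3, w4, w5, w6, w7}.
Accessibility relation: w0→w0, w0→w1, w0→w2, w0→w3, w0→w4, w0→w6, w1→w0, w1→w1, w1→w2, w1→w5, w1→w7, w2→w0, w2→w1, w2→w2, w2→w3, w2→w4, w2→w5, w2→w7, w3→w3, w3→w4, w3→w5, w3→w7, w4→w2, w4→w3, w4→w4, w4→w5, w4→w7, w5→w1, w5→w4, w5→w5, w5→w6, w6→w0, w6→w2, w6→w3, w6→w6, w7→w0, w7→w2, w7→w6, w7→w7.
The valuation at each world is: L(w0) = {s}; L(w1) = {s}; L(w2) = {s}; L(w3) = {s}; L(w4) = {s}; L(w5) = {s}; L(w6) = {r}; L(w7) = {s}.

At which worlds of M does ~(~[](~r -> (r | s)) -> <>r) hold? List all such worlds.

none

Let φ = ~(~[](~r -> (r | s)) -> <>r). Evaluate φ at each world:
  w0 (successors {w0, w1, w2, w3, w4, w6}): φ is false.
  w1 (successors {w0, w1, w2, w5, w7}): φ is false.
  w2 (successors {w0, w1, w2, w3, w4, w5, w7}): φ is false.
  w3 (successors {w3, w4, w5, w7}): φ is false.
  w4 (successors {w2, w3, w4, w5, w7}): φ is false.
  w5 (successors {w1, w4, w5, w6}): φ is false.
  w6 (successors {w0, w2, w3, w6}): φ is false.
  w7 (successors {w0, w2, w6, w7}): φ is false.
For instance, at w7:
  At w7: ~[](~r -> (r | s)) -> <>r is true, so ~(~[](~r -> (r | s)) -> <>r) is false.
    At w7: ~[](~r -> (r | s)) is false, <>r is true, so ~[](~r -> (r | s)) -> <>r is true.
      At w7: [](~r -> (r | s)) is true, so ~[](~r -> (r | s)) is false.
      At w7: <>r requires r at some successor in {w0, w2, w6, w7}.
        r holds at w6, so <>r is true at w7.
Satisfying worlds: none.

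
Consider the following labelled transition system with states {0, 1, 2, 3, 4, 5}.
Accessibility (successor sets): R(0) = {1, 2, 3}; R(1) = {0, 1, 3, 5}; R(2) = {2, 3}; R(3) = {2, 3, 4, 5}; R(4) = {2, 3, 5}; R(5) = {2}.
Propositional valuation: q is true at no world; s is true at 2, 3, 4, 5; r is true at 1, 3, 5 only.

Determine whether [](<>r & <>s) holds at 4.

No

At 4: [](<>r & <>s) requires <>r & <>s at every successor {2, 3, 5}.
  <>r & <>s fails at 5, so [](<>r & <>s) is false at 4.
    At 5: <>r is false, <>s is true, so <>r & <>s is false.
      At 5: <>r requires r at some successor in {2}.
        At 2: r is false.
      So <>r is false at 5.
      At 5: <>s requires s at some successor in {2}.
        s holds at 2, so <>s is true at 5.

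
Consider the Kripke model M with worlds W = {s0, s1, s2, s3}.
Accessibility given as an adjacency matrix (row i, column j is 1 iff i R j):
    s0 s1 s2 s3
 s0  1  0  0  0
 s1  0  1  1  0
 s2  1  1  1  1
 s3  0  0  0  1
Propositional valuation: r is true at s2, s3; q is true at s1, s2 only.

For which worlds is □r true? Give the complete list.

Recall that □ψ holds at a world iff ψ holds at every accessible world, and ◇ψ holds iff ψ holds at some accessible world.
Let φ = □r. Evaluate φ at each world:
  s0 (successors {s0}): φ is false.
  s1 (successors {s1, s2}): φ is false.
  s2 (successors {s0, s1, s2, s3}): φ is false.
  s3 (successors {s3}): φ is true.
For instance, at s2:
  At s2: □r requires r at every successor {s0, s1, s2, s3}.
    r fails at s0, so □r is false at s2.
Satisfying worlds: {s3}

s3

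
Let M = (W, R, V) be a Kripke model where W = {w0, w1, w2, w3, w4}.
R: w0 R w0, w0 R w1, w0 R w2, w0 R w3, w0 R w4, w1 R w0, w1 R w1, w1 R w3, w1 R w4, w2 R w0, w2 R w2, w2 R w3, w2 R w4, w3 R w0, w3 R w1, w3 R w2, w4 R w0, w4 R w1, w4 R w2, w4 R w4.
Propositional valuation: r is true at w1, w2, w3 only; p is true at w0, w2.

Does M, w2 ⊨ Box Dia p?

Yes

At w2: Box Dia p requires Dia p at every successor {w0, w2, w3, w4}.
  At w0: Dia p is true.
  At w2: Dia p is true.
  At w3: Dia p is true.
  At w4: Dia p is true.
So Box Dia p is true at w2.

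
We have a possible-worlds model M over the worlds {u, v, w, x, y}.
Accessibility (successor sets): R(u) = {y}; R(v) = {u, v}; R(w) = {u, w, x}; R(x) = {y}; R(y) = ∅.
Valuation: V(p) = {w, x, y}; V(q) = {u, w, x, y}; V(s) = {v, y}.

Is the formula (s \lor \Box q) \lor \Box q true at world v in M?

Yes

Recall that \Box ψ holds at a world iff ψ holds at every accessible world, and \Diamond ψ holds iff ψ holds at some accessible world.
At v: s \lor \Box q is true, \Box q is false, so (s \lor \Box q) \lor \Box q is true.
  At v: s is true, \Box q is false, so s \lor \Box q is true.
    At v: \Box q requires q at every successor {u, v}.
      q fails at v, so \Box q is false at v.
  At v: \Box q requires q at every successor {u, v}.
    q fails at v, so \Box q is false at v.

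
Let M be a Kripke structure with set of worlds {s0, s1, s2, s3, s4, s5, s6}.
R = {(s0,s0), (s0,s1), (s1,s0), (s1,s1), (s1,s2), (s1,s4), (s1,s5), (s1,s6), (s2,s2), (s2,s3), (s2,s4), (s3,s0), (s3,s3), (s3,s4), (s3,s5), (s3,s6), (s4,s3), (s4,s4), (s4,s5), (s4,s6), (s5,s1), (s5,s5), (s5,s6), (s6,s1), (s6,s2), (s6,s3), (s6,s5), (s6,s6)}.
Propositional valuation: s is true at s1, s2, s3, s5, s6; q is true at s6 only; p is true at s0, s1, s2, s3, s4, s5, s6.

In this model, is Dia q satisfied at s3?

At s3: Dia q requires q at some successor in {s0, s3, s4, s5, s6}.
  q holds at s6, so Dia q is true at s3.

Yes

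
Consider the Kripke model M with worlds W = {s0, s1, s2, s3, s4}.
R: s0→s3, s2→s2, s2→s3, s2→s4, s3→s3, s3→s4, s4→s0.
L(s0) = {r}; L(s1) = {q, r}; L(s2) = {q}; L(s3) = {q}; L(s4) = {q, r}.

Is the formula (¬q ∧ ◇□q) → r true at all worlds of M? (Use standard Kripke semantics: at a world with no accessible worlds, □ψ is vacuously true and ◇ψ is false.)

Recall that □ψ holds at a world iff ψ holds at every accessible world, and ◇ψ holds iff ψ holds at some accessible world.
Let φ = (¬q ∧ ◇□q) → r. Evaluate φ at each world:
  s0 (successors {s3}): φ is true.
  s1 (successors ∅): φ is true.
  s2 (successors {s2, s3, s4}): φ is true.
  s3 (successors {s3, s4}): φ is true.
  s4 (successors {s0}): φ is true.
For instance, at s4:
  At s4: ¬q ∧ ◇□q is false, r is true, so (¬q ∧ ◇□q) → r is true.
    At s4: ¬q is false, ◇□q is true, so ¬q ∧ ◇□q is false.
      At s4: ◇□q requires □q at some successor in {s0}.
        □q holds at s0, so ◇□q is true at s4.

Yes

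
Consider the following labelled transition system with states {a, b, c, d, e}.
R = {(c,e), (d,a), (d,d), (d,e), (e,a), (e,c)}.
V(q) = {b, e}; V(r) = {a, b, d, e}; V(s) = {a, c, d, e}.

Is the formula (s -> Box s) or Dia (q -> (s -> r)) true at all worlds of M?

Yes

Let φ = (s -> Box s) or Dia (q -> (s -> r)). Evaluate φ at each world:
  a (successors ∅): φ is true.
  b (successors ∅): φ is true.
  c (successors {e}): φ is true.
  d (successors {a, d, e}): φ is true.
  e (successors {a, c}): φ is true.
For instance, at c:
  At c: s -> Box s is true, Dia (q -> (s -> r)) is true, so (s -> Box s) or Dia (q -> (s -> r)) is true.
    At c: s is true, Box s is true, so s -> Box s is true.
      At c: Box s requires s at every successor {e}.
        At e: s is true.
      So Box s is true at c.
    At c: Dia (q -> (s -> r)) requires q -> (s -> r) at some successor in {e}.
      q -> (s -> r) holds at e, so Dia (q -> (s -> r)) is true at c.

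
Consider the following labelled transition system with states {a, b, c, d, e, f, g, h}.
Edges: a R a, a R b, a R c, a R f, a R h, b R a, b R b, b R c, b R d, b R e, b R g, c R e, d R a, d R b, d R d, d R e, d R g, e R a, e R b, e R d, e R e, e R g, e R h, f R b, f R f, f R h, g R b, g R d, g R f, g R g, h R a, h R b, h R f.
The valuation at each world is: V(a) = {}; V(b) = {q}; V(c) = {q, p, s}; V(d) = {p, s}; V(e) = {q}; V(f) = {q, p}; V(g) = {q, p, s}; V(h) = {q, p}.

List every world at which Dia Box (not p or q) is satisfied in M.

Let φ = Dia Box (not p or q). Evaluate φ at each world:
  a (successors {a, b, c, f, h}): φ is true.
  b (successors {a, b, c, d, e, g}): φ is true.
  c (successors {e}): φ is false.
  d (successors {a, b, d, e, g}): φ is true.
  e (successors {a, b, d, e, g, h}): φ is true.
  f (successors {b, f, h}): φ is true.
  g (successors {b, d, f, g}): φ is true.
  h (successors {a, b, f}): φ is true.
For instance, at a:
  At a: Dia Box (not p or q) requires Box (not p or q) at some successor in {a, b, c, f, h}.
    Box (not p or q) holds at a, so Dia Box (not p or q) is true at a.
      At a: Box (not p or q) requires not p or q at every successor {a, b, c, f, h}.
        At a: not p or q is true.
        At b: not p or q is true.
        At c: not p or q is true.
        At f: not p or q is true.
        At h: not p or q is true.
      So Box (not p or q) is true at a.
Satisfying worlds: {a, b, d, e, f, g, h}

a, b, d, e, f, g, h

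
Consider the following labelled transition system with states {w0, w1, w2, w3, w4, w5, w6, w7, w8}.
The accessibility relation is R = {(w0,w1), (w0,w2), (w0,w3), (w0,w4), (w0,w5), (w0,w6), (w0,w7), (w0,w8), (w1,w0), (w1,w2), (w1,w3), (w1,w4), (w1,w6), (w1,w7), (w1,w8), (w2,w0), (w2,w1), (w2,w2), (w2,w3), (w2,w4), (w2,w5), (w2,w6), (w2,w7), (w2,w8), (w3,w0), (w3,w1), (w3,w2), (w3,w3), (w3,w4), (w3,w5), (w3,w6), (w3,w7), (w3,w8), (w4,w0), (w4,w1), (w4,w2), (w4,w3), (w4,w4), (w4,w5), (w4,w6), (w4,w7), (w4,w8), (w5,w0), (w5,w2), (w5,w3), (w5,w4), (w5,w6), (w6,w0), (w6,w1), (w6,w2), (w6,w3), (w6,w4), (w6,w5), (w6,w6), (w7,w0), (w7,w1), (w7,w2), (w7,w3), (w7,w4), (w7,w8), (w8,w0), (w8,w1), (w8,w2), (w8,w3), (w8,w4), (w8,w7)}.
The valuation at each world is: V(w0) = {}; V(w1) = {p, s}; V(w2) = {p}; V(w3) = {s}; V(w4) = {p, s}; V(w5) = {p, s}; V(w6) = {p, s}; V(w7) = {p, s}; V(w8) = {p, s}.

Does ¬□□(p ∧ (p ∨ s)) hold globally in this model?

Recall that □ψ holds at a world iff ψ holds at every accessible world, and ◇ψ holds iff ψ holds at some accessible world.
Let φ = ¬□□(p ∧ (p ∨ s)). Evaluate φ at each world:
  w0 (successors {w1, w2, w3, w4, w5, w6, w7, w8}): φ is true.
  w1 (successors {w0, w2, w3, w4, w6, w7, w8}): φ is true.
  w2 (successors {w0, w1, w2, w3, w4, w5, w6, w7, w8}): φ is true.
  w3 (successors {w0, w1, w2, w3, w4, w5, w6, w7, w8}): φ is true.
  w4 (successors {w0, w1, w2, w3, w4, w5, w6, w7, w8}): φ is true.
  w5 (successors {w0, w2, w3, w4, w6}): φ is true.
  w6 (successors {w0, w1, w2, w3, w4, w5, w6}): φ is true.
  w7 (successors {w0, w1, w2, w3, w4, w8}): φ is true.
  w8 (successors {w0, w1, w2, w3, w4, w7}): φ is true.
For instance, at w7:
  At w7: □□(p ∧ (p ∨ s)) is false, so ¬□□(p ∧ (p ∨ s)) is true.
    At w7: □□(p ∧ (p ∨ s)) requires □(p ∧ (p ∨ s)) at every successor {w0, w1, w2, w3, w4, w8}.
      □(p ∧ (p ∨ s)) fails at w0, so □□(p ∧ (p ∨ s)) is false at w7.

Yes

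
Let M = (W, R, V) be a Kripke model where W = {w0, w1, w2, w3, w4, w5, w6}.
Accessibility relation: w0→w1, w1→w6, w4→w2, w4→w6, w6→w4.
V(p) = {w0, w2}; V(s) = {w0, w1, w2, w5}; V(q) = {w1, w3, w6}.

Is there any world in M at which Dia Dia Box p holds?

Let φ = Dia Dia Box p. Evaluate φ at each world:
  w0 (successors {w1}): φ is false.
  w1 (successors {w6}): φ is false.
  w2 (successors ∅): φ is false.
  w3 (successors ∅): φ is false.
  w4 (successors {w2, w6}): φ is false.
  w5 (successors ∅): φ is false.
  w6 (successors {w4}): φ is true.
Detail at w6 (witness):
  At w6: Dia Dia Box p requires Dia Box p at some successor in {w4}.
    Dia Box p holds at w4, so Dia Dia Box p is true at w6.
      At w4: Dia Box p requires Box p at some successor in {w2, w6}.
        Box p holds at w2, so Dia Box p is true at w4.

Yes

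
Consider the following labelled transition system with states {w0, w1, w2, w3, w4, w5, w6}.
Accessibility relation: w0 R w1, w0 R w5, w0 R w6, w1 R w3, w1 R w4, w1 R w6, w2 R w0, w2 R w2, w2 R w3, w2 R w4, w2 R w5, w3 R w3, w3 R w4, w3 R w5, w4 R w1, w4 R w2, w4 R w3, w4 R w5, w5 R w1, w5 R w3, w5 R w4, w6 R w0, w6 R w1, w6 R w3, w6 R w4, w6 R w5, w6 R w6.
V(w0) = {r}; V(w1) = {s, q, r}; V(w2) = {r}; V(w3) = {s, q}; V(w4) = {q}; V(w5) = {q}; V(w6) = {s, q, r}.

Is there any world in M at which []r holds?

Let φ = []r. Evaluate φ at each world:
  w0 (successors {w1, w5, w6}): φ is false.
  w1 (successors {w3, w4, w6}): φ is false.
  w2 (successors {w0, w2, w3, w4, w5}): φ is false.
  w3 (successors {w3, w4, w5}): φ is false.
  w4 (successors {w1, w2, w3, w5}): φ is false.
  w5 (successors {w1, w3, w4}): φ is false.
  w6 (successors {w0, w1, w3, w4, w5, w6}): φ is false.
For instance, at w2:
  At w2: []r requires r at every successor {w0, w2, w3, w4, w5}.
    r fails at w3, so []r is false at w2.

No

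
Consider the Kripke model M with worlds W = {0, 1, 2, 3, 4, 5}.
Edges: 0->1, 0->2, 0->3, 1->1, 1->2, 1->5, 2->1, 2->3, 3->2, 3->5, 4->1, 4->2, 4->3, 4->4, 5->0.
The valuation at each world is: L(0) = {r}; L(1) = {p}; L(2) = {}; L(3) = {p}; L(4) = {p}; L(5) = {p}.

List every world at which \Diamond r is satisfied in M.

Let φ = \Diamond r. Evaluate φ at each world:
  0 (successors {1, 2, 3}): φ is false.
  1 (successors {1, 2, 5}): φ is false.
  2 (successors {1, 3}): φ is false.
  3 (successors {2, 5}): φ is false.
  4 (successors {1, 2, 3, 4}): φ is false.
  5 (successors {0}): φ is true.
For instance, at 5:
  At 5: \Diamond r requires r at some successor in {0}.
    r holds at 0, so \Diamond r is true at 5.
Satisfying worlds: {5}

5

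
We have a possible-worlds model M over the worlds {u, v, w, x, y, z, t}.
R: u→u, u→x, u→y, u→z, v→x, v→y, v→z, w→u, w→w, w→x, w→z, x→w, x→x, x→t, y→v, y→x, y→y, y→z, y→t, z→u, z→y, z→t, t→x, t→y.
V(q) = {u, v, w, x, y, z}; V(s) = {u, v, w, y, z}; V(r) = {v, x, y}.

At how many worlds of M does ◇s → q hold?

Let φ = ◇s → q. Evaluate φ at each world:
  u (successors {u, x, y, z}): φ is true.
  v (successors {x, y, z}): φ is true.
  w (successors {u, w, x, z}): φ is true.
  x (successors {w, x, t}): φ is true.
  y (successors {v, x, y, z, t}): φ is true.
  z (successors {u, y, t}): φ is true.
  t (successors {x, y}): φ is false.
For instance, at y:
  At y: ◇s is true, q is true, so ◇s → q is true.
    At y: ◇s requires s at some successor in {v, x, y, z, t}.
      s holds at v, so ◇s is true at y.
Satisfying worlds: {u, v, w, x, y, z}

6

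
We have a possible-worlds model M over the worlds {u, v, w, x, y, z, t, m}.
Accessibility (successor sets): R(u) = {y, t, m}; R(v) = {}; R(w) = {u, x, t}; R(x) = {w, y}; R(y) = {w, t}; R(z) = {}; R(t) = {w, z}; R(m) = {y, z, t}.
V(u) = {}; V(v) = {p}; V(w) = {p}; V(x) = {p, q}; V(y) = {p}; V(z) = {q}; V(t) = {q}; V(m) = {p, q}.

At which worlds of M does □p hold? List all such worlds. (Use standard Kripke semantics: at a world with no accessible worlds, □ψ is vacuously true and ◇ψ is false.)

v, x, z

Recall that □ψ holds at a world iff ψ holds at every accessible world, and ◇ψ holds iff ψ holds at some accessible world.
Let φ = □p. Evaluate φ at each world:
  u (successors {y, t, m}): φ is false.
  v (successors ∅): φ is true.
  w (successors {u, x, t}): φ is false.
  x (successors {w, y}): φ is true.
  y (successors {w, t}): φ is false.
  z (successors ∅): φ is true.
  t (successors {w, z}): φ is false.
  m (successors {y, z, t}): φ is false.
For instance, at w:
  At w: □p requires p at every successor {u, x, t}.
    p fails at u, so □p is false at w.
Satisfying worlds: {v, x, z}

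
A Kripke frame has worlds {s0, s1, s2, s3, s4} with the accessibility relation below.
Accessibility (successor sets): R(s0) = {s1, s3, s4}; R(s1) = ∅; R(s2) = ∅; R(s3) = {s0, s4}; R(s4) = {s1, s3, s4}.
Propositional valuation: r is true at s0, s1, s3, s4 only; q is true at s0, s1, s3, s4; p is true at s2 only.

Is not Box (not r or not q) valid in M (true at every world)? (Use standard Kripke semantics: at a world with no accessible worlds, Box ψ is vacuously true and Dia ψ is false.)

No

Recall that Box ψ holds at a world iff ψ holds at every accessible world, and Dia ψ holds iff ψ holds at some accessible world.
Let φ = not Box (not r or not q). Evaluate φ at each world:
  s0 (successors {s1, s3, s4}): φ is true.
  s1 (successors ∅): φ is false.
  s2 (successors ∅): φ is false.
  s3 (successors {s0, s4}): φ is true.
  s4 (successors {s1, s3, s4}): φ is true.
Detail at s1 (counterexample):
  At s1: Box (not r or not q) is true, so not Box (not r or not q) is false.
    At s1: no accessible worlds, so Box (not r or not q) holds vacuously.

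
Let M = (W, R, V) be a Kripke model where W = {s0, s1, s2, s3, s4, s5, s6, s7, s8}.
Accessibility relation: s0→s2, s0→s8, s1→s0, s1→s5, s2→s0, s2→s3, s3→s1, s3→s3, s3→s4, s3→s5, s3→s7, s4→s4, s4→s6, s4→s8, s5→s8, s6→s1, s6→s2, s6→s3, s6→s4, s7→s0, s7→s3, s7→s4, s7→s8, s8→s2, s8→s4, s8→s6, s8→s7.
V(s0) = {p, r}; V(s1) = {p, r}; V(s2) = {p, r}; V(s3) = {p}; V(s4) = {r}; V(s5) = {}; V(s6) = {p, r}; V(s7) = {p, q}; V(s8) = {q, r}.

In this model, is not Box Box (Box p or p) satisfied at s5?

Yes

At s5: Box Box (Box p or p) is false, so not Box Box (Box p or p) is true.
  At s5: Box Box (Box p or p) requires Box (Box p or p) at every successor {s8}.
    Box (Box p or p) fails at s8, so Box Box (Box p or p) is false at s5.
      At s8: Box (Box p or p) requires Box p or p at every successor {s2, s4, s6, s7}.
        Box p or p fails at s4, so Box (Box p or p) is false at s8.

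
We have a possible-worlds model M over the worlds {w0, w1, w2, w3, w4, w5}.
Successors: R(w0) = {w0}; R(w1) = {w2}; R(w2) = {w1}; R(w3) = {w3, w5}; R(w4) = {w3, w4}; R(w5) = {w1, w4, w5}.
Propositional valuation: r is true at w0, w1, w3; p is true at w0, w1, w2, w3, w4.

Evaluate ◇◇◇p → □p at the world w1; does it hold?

Yes

At w1: ◇◇◇p is true, □p is true, so ◇◇◇p → □p is true.
  At w1: ◇◇◇p requires ◇◇p at some successor in {w2}.
    ◇◇p holds at w2, so ◇◇◇p is true at w1.
      At w2: ◇◇p requires ◇p at some successor in {w1}.
        ◇p holds at w1, so ◇◇p is true at w2.
  At w1: □p requires p at every successor {w2}.
    At w2: p is true.
  So □p is true at w1.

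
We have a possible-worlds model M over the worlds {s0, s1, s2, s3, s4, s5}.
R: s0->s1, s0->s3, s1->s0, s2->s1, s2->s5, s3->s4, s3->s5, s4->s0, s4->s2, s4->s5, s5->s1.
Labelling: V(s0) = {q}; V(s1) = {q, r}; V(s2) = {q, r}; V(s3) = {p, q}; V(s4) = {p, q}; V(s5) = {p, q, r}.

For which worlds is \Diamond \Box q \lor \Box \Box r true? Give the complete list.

Let φ = \Diamond \Box q \lor \Box \Box r. Evaluate φ at each world:
  s0 (successors {s1, s3}): φ is true.
  s1 (successors {s0}): φ is true.
  s2 (successors {s1, s5}): φ is true.
  s3 (successors {s4, s5}): φ is true.
  s4 (successors {s0, s2, s5}): φ is true.
  s5 (successors {s1}): φ is true.
For instance, at s3:
  At s3: \Diamond \Box q is true, \Box \Box r is false, so \Diamond \Box q \lor \Box \Box r is true.
    At s3: \Diamond \Box q requires \Box q at some successor in {s4, s5}.
      \Box q holds at s4, so \Diamond \Box q is true at s3.
    At s3: \Box \Box r requires \Box r at every successor {s4, s5}.
      \Box r fails at s4, so \Box \Box r is false at s3.
Satisfying worlds: {s0, s1, s2, s3, s4, s5}

s0, s1, s2, s3, s4, s5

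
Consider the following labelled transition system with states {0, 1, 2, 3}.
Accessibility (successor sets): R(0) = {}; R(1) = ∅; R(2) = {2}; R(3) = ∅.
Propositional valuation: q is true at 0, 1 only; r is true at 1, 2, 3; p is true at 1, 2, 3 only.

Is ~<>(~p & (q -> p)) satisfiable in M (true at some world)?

Yes

Let φ = ~<>(~p & (q -> p)). Evaluate φ at each world:
  0 (successors ∅): φ is true.
  1 (successors ∅): φ is true.
  2 (successors {2}): φ is true.
  3 (successors ∅): φ is true.
Detail at 0 (witness):
  At 0: <>(~p & (q -> p)) is false, so ~<>(~p & (q -> p)) is true.
    At 0: no accessible worlds, so <>(~p & (q -> p)) is false.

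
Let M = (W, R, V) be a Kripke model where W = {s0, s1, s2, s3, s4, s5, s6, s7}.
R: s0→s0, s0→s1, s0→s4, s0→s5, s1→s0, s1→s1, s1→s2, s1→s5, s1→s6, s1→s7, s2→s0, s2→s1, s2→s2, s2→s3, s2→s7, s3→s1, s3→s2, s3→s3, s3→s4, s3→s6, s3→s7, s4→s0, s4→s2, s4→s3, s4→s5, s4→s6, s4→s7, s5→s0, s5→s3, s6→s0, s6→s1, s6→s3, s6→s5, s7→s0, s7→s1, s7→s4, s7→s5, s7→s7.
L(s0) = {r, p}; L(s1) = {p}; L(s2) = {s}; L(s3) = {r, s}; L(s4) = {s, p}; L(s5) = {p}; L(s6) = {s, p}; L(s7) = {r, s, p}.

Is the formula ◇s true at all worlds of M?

Yes

Let φ = ◇s. Evaluate φ at each world:
  s0 (successors {s0, s1, s4, s5}): φ is true.
  s1 (successors {s0, s1, s2, s5, s6, s7}): φ is true.
  s2 (successors {s0, s1, s2, s3, s7}): φ is true.
  s3 (successors {s1, s2, s3, s4, s6, s7}): φ is true.
  s4 (successors {s0, s2, s3, s5, s6, s7}): φ is true.
  s5 (successors {s0, s3}): φ is true.
  s6 (successors {s0, s1, s3, s5}): φ is true.
  s7 (successors {s0, s1, s4, s5, s7}): φ is true.
For instance, at s5:
  At s5: ◇s requires s at some successor in {s0, s3}.
    s holds at s3, so ◇s is true at s5.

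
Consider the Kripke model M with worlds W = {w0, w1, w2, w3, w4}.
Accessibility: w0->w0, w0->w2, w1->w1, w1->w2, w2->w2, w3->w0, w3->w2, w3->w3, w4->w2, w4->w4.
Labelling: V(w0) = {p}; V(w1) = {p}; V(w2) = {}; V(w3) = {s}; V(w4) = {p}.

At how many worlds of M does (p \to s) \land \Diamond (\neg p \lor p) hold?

Let φ = (p \to s) \land \Diamond (\neg p \lor p). Evaluate φ at each world:
  w0 (successors {w0, w2}): φ is false.
  w1 (successors {w1, w2}): φ is false.
  w2 (successors {w2}): φ is true.
  w3 (successors {w0, w2, w3}): φ is true.
  w4 (successors {w2, w4}): φ is false.
For instance, at w3:
  At w3: p \to s is true, \Diamond (\neg p \lor p) is true, so (p \to s) \land \Diamond (\neg p \lor p) is true.
    At w3: \Diamond (\neg p \lor p) requires \neg p \lor p at some successor in {w0, w2, w3}.
      \neg p \lor p holds at w0, so \Diamond (\neg p \lor p) is true at w3.
Satisfying worlds: {w2, w3}

2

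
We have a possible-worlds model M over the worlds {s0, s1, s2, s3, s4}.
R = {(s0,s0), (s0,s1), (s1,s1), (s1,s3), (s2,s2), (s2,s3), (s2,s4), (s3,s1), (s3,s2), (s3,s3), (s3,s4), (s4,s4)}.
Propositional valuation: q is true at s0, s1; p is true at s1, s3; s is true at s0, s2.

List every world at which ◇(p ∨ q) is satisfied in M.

s0, s1, s2, s3

Recall that ◇ψ holds at a world iff ψ holds at some accessible world.
Let φ = ◇(p ∨ q). Evaluate φ at each world:
  s0 (successors {s0, s1}): φ is true.
  s1 (successors {s1, s3}): φ is true.
  s2 (successors {s2, s3, s4}): φ is true.
  s3 (successors {s1, s2, s3, s4}): φ is true.
  s4 (successors {s4}): φ is false.
For instance, at s3:
  At s3: ◇(p ∨ q) requires p ∨ q at some successor in {s1, s2, s3, s4}.
    p ∨ q holds at s1, so ◇(p ∨ q) is true at s3.
Satisfying worlds: {s0, s1, s2, s3}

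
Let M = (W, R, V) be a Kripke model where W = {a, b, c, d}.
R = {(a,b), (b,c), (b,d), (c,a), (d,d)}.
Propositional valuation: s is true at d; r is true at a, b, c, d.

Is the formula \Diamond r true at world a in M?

Yes

Recall that \Diamond ψ holds at a world iff ψ holds at some accessible world.
At a: \Diamond r requires r at some successor in {b}.
  r holds at b, so \Diamond r is true at a.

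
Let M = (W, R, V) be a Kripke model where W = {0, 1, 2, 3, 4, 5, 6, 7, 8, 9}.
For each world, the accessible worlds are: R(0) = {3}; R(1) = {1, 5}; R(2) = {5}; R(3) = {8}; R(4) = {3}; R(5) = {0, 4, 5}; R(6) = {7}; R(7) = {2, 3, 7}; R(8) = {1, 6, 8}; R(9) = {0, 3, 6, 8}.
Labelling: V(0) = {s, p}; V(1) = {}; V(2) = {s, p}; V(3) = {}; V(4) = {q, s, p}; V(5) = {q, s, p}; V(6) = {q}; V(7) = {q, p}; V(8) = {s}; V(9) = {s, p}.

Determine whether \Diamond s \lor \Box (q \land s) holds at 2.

At 2: \Diamond s is true, \Box (q \land s) is true, so \Diamond s \lor \Box (q \land s) is true.
  At 2: \Diamond s requires s at some successor in {5}.
    s holds at 5, so \Diamond s is true at 2.
  At 2: \Box (q \land s) requires q \land s at every successor {5}.
    At 5: q \land s is true.
  So \Box (q \land s) is true at 2.

Yes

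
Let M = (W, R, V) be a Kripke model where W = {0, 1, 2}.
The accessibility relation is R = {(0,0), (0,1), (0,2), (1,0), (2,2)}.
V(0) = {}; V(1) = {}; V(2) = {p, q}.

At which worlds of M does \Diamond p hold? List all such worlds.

0, 2

Let φ = \Diamond p. Evaluate φ at each world:
  0 (successors {0, 1, 2}): φ is true.
  1 (successors {0}): φ is false.
  2 (successors {2}): φ is true.
For instance, at 0:
  At 0: \Diamond p requires p at some successor in {0, 1, 2}.
    p holds at 2, so \Diamond p is true at 0.
Satisfying worlds: {0, 2}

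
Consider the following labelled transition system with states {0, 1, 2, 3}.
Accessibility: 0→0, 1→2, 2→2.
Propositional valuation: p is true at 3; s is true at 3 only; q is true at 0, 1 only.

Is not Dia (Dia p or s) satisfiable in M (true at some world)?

Recall that Dia ψ holds at a world iff ψ holds at some accessible world.
Let φ = not Dia (Dia p or s). Evaluate φ at each world:
  0 (successors {0}): φ is true.
  1 (successors {2}): φ is true.
  2 (successors {2}): φ is true.
  3 (successors ∅): φ is true.
Detail at 0 (witness):
  At 0: Dia (Dia p or s) is false, so not Dia (Dia p or s) is true.
    At 0: Dia (Dia p or s) requires Dia p or s at some successor in {0}.
      At 0: Dia p or s is false.
    So Dia (Dia p or s) is false at 0.

Yes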